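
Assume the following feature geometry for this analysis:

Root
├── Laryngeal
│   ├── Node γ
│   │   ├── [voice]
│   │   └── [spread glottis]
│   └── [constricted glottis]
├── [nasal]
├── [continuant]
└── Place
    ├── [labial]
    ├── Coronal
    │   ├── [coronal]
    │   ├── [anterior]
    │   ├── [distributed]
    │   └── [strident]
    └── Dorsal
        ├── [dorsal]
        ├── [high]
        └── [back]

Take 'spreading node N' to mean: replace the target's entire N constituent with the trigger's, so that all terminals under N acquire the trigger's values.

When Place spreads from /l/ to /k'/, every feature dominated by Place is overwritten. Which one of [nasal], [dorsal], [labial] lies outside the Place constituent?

Under this geometry, Place contains [labial], [coronal], [anterior], [distributed], [strident], [dorsal], [high], [back].
Of the listed options, [dorsal], [labial] are among these and would be overwritten by spreading Place.
[nasal] is not within the Place subtree (it hangs from Root), so /k'/'s [nasal] value survives.

[nasal]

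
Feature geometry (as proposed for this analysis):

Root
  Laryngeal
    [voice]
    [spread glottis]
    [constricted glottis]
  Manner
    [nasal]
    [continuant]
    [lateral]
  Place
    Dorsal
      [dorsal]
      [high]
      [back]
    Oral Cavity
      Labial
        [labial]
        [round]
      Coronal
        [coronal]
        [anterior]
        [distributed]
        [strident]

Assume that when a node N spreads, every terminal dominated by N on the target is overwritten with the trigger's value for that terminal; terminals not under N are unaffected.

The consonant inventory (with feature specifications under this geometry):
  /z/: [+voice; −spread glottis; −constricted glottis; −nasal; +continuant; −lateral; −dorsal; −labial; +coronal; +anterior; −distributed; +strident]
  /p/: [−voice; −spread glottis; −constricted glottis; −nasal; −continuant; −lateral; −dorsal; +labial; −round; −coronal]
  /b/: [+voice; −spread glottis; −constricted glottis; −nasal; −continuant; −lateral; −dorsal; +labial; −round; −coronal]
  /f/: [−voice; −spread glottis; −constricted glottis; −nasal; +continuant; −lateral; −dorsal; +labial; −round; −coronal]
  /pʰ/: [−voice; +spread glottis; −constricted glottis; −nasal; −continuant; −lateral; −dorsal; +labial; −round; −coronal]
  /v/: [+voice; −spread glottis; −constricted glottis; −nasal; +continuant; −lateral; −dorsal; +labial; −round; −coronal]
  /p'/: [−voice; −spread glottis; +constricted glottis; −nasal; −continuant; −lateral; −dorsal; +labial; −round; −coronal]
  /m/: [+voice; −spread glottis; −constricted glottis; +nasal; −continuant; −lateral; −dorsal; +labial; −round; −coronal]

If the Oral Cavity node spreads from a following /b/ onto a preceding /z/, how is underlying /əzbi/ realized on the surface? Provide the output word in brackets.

[əvbi]

The Oral Cavity node dominates the terminals [labial], [round], [coronal], [anterior], [distributed], [strident].
After delinking /z/'s Oral Cavity and linking /b/'s, the affected terminals become [+labial], [−round], [−coronal]; [voice], [spread glottis], [constricted glottis], … (outside Oral Cavity) are retained from /z/.
Among the inventory, only /v/ has exactly this specification, giving the surface form [əvbi].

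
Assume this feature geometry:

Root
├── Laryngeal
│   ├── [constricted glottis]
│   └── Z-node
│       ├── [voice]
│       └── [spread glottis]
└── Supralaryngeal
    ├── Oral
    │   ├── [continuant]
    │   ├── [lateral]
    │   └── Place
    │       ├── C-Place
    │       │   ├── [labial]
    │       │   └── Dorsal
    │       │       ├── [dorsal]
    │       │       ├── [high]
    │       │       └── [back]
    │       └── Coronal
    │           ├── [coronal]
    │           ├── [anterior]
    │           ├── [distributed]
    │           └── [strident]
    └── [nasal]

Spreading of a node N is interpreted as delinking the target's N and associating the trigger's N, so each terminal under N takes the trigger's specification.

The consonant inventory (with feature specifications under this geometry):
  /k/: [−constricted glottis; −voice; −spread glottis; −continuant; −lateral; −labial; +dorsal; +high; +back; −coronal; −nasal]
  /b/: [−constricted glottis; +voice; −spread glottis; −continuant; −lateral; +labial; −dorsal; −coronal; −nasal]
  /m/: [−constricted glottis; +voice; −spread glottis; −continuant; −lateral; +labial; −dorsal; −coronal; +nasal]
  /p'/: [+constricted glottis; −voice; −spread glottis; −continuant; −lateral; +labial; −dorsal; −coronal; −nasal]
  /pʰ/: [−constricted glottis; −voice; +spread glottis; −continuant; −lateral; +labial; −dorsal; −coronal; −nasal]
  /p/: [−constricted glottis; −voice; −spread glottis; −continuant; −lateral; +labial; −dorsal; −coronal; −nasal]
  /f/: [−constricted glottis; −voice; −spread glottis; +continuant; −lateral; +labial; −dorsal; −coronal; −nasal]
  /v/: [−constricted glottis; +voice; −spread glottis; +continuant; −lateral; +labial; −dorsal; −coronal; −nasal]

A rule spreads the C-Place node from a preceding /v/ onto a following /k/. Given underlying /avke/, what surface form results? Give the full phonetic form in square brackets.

The C-Place node dominates the terminals [labial], [dorsal], [high], [back].
Spreading C-Place from /v/ onto /k/ replaces those values with /v/'s: [+labial], [−dorsal]. Features outside C-Place ([constricted glottis], [voice], [spread glottis], …) stay as in /k/.
The resulting bundle matches /p/ in the inventory; substituting it for /k/ gives [avpe].

[avpe]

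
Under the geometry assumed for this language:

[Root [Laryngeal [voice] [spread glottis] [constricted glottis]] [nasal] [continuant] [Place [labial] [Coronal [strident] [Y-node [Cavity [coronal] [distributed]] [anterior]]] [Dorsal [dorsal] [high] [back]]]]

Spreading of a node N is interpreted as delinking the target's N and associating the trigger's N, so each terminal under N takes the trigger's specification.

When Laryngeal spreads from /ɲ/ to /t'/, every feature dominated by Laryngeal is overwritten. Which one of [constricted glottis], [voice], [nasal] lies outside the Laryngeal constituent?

Under this geometry, Laryngeal contains [voice], [spread glottis], [constricted glottis].
[constricted glottis], [voice] all lie under Laryngeal, so they are overwritten when Laryngeal spreads.
[nasal] attaches under Root, not under Laryngeal, so /t'/ retains its own value for [nasal].

[nasal]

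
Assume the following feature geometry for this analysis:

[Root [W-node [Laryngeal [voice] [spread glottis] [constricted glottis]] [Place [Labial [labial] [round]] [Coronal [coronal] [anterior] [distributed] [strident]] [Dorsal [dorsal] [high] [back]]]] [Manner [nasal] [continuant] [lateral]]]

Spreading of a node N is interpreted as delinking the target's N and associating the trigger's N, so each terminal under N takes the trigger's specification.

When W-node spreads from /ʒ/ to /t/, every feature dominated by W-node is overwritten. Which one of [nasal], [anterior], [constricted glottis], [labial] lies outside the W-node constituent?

Under this geometry, W-node contains [voice], [spread glottis], [constricted glottis], [labial], [round], [coronal], [anterior], [distributed], [strident], [dorsal], [high], [back].
Of the listed options, [anterior], [constricted glottis], [labial] are among these and would be overwritten by spreading W-node.
[nasal] is not within the W-node subtree (it hangs from Manner), so /t/'s [nasal] value survives.

[nasal]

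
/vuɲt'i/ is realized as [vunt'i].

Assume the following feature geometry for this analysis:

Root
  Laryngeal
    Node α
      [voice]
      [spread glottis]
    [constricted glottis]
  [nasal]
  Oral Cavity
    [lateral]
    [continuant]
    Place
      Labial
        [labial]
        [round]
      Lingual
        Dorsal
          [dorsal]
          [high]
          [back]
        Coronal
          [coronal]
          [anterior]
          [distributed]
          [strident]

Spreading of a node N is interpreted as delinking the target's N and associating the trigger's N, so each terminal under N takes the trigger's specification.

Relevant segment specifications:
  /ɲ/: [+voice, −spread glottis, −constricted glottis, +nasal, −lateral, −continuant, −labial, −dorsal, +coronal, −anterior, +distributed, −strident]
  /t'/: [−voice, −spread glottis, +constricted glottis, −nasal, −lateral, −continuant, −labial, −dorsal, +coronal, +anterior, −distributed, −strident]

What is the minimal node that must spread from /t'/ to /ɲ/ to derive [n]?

Feature comparison: [anterior], [distributed] differ between /ɲ/ and [n]; the remaining terminals match.
In this geometry the lowest node dominating all of them is Coronal: every daughter of Coronal dominates only a proper subset, so no lower node suffices.
Spreading Coronal from /t'/ overwrites each of those terminals with /t'/'s values, yielding exactly [n].
[nasal], [voice] stay as in /ɲ/ although /t'/ differs there, so no node dominating them spread; among the remaining candidates Coronal is the lowest that derives the output.

Coronal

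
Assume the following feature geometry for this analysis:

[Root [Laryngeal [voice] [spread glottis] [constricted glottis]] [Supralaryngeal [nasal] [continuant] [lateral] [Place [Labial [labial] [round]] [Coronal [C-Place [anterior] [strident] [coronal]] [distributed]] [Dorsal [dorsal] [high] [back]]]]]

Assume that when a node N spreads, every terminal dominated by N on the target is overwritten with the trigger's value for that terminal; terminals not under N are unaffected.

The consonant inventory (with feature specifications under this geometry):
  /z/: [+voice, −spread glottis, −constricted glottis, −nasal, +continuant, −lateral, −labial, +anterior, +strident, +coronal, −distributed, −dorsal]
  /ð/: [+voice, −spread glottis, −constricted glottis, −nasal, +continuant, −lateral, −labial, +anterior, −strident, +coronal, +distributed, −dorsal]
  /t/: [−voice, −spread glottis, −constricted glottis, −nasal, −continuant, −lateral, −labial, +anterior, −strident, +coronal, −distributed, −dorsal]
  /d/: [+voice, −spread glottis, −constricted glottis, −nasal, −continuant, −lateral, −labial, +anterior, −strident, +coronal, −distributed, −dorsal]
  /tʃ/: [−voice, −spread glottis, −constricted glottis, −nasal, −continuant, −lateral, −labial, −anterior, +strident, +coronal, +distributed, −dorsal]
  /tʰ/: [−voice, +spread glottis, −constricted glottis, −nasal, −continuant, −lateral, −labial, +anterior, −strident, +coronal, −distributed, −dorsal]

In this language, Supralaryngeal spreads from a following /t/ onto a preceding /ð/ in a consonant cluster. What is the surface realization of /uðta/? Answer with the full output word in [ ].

The Supralaryngeal node dominates the terminals [nasal], [continuant], [lateral], [labial], [round], [anterior], [strident], [coronal], [distributed], [dorsal], [high], [back].
After delinking /ð/'s Supralaryngeal and linking /t/'s, the affected terminals become [−nasal], [−continuant], [−lateral], [−labial], [+anterior], [−strident], [+coronal], [−distributed], [−dorsal]; [voice], [spread glottis], [constricted glottis] (outside Supralaryngeal) are retained from /ð/.
Among the inventory, only /d/ has exactly this specification, giving the surface form [udta].

[udta]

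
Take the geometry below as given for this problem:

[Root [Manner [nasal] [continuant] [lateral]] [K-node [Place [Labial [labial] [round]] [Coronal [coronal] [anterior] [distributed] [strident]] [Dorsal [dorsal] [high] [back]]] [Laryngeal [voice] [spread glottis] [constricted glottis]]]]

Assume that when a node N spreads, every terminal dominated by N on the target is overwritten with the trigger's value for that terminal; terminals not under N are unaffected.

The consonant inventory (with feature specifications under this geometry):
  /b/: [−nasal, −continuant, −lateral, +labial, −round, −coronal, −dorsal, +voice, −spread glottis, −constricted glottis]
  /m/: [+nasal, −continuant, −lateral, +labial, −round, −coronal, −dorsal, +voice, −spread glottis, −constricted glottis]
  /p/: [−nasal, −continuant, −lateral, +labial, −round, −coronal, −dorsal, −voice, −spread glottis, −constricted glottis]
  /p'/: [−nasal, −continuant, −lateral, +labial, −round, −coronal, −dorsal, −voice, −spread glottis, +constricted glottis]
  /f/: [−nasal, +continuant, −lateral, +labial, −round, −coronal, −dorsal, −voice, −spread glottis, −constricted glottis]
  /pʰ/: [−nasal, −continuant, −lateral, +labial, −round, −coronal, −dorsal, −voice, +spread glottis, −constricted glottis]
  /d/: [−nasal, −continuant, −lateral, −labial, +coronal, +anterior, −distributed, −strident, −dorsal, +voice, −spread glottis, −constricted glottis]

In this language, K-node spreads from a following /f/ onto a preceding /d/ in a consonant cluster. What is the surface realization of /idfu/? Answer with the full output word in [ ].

[ipfu]

Terminals under K-node in this geometry: [labial], [round], [coronal], [anterior], [distributed], [strident], [dorsal], [high], [back], [voice], [spread glottis], [constricted glottis].
Spreading K-node from /f/ onto /d/ replaces those values with /f/'s: [+labial], [−round], [−coronal], [−dorsal], [−voice], [−spread glottis], [−constricted glottis]. Features outside K-node ([nasal], [continuant], [lateral]) stay as in /d/.
The resulting bundle matches /p/ in the inventory; substituting it for /d/ gives [ipfu].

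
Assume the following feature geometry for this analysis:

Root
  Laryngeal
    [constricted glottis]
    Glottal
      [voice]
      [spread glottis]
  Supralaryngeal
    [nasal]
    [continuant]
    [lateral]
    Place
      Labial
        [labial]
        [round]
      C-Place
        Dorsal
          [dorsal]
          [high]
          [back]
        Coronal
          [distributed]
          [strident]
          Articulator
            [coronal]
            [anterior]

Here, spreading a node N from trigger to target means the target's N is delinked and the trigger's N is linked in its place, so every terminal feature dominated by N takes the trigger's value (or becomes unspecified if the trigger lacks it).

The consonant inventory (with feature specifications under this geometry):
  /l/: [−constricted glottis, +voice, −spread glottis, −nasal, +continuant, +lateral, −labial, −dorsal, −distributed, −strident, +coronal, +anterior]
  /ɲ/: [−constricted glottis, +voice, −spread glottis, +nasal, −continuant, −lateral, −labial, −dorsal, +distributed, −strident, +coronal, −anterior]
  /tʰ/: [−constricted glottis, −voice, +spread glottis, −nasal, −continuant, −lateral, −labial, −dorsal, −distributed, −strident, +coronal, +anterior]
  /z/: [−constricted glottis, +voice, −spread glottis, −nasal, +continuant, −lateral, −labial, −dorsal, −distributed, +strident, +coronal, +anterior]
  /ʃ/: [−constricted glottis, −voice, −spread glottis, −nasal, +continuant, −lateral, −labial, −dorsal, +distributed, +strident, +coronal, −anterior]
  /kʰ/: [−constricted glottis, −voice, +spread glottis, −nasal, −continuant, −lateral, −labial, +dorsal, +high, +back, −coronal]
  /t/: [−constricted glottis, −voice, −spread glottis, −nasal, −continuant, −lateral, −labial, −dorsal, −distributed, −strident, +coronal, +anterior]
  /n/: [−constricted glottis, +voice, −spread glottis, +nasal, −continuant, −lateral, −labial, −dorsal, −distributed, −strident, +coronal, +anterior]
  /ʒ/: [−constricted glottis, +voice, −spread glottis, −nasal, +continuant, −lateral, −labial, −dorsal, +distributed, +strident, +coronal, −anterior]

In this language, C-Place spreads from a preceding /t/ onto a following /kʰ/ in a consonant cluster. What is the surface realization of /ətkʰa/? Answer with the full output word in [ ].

[əttʰa]

The C-Place node dominates the terminals [dorsal], [high], [back], [distributed], [strident], [coronal], [anterior].
After delinking /kʰ/'s C-Place and linking /t/'s, the affected terminals become [−dorsal], [−distributed], [−strident], [+coronal], [+anterior]; [constricted glottis], [voice], [spread glottis], … (outside C-Place) are retained from /kʰ/.
This feature bundle is that of [tʰ], so /ətkʰa/ surfaces as [əttʰa].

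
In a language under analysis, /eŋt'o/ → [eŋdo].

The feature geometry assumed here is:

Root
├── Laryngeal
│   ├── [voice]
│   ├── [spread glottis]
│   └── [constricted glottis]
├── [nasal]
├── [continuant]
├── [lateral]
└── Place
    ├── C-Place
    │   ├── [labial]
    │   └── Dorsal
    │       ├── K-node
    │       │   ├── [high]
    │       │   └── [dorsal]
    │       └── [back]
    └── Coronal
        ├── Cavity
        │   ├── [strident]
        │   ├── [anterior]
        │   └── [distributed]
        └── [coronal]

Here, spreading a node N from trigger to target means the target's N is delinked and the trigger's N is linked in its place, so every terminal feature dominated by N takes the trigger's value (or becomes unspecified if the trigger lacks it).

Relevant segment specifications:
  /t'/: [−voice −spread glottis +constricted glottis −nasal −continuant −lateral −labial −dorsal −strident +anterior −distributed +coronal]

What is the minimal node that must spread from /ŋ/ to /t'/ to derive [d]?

The alternation /t'/ → [d] changes [voice], [constricted glottis] and nothing else.
These terminals are all dominated by Laryngeal, and no proper subconstituent of Laryngeal covers them all; Laryngeal is their lowest common ancestor.
Spreading Laryngeal from /ŋ/ overwrites each of those terminals with /ŋ/'s values, yielding exactly [d].
[coronal], [nasal] — on which /ŋ/ differs from /t'/ — are unchanged, so Root cannot have spread; the constituent is no larger than Laryngeal.

Laryngeal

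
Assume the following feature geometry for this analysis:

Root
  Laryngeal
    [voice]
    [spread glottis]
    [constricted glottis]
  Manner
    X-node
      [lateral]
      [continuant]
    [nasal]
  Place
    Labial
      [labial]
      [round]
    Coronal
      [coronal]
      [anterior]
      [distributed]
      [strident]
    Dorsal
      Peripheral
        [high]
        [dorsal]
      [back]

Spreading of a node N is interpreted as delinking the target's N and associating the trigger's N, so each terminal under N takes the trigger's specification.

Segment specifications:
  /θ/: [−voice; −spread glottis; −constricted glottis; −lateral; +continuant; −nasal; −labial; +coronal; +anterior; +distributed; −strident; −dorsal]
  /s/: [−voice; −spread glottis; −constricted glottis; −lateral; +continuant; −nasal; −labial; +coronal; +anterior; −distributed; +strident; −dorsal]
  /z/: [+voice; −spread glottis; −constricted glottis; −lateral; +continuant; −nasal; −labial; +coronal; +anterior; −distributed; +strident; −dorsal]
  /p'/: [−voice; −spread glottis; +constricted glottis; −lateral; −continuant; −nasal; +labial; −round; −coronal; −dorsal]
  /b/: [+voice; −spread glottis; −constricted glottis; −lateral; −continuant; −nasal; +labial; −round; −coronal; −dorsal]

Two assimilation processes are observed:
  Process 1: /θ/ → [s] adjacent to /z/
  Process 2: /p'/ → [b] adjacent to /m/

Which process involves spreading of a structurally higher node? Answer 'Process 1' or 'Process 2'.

Process 2

Process 1 alters [distributed], [strident]; the lowest common ancestor is Coronal (depth 2 from Root).
Process 2 alters [voice], [constricted glottis]; the lowest common ancestor is Laryngeal (depth 1 from Root).
Depth 1 < depth 2; Process 2 involves the structurally higher constituent Laryngeal.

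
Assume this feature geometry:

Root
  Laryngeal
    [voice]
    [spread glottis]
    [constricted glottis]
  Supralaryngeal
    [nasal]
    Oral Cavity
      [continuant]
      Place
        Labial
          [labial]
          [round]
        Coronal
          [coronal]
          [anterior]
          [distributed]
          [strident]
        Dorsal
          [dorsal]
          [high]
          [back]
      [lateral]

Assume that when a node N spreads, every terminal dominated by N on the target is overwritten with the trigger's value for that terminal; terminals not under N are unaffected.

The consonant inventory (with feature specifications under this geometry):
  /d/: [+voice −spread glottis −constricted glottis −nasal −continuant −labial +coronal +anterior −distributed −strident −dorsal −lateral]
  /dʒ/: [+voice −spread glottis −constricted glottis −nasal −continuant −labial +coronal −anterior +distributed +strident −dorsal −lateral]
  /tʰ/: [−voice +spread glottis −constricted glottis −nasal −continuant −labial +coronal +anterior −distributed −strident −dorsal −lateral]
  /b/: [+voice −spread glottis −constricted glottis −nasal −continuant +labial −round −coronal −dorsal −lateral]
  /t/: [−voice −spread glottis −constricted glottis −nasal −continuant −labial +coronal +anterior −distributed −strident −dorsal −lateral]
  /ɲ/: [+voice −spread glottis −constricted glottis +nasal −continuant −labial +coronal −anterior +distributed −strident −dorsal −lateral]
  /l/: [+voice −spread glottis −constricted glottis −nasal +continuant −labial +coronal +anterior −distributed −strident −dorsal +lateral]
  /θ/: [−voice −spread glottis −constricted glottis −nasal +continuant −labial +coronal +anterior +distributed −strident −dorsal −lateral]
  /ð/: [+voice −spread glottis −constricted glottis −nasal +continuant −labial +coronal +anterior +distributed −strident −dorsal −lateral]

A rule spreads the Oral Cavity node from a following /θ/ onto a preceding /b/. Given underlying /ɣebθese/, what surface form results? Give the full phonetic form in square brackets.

Oral Cavity immediately or transitively dominates [continuant], [labial], [round], [coronal], [anterior], [distributed], [strident], [dorsal], [high], [back], [lateral].
Spreading Oral Cavity from /θ/ onto /b/ replaces those values with /θ/'s: [+continuant], [−labial], [+coronal], [+anterior], [+distributed], [−strident], [−dorsal], [−lateral]. Features outside Oral Cavity ([voice], [spread glottis], [constricted glottis], …) stay as in /b/.
Among the inventory, only /ð/ has exactly this specification, giving the surface form [ɣeðθese].

[ɣeðθese]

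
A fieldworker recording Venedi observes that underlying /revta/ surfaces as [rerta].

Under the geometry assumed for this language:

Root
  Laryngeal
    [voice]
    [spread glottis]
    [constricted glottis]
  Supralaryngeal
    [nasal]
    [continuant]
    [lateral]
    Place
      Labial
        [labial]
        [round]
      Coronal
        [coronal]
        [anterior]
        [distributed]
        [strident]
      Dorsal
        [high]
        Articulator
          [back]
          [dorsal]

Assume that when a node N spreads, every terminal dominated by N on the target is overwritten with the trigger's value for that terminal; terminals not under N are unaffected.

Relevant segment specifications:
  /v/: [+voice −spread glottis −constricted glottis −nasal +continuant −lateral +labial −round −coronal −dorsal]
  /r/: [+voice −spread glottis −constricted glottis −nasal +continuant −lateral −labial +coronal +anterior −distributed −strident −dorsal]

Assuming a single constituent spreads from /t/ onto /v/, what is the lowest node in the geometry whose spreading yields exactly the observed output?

Place

Feature comparison: [labial], [round], [coronal], [anterior], [distributed], [strident] differ between /v/ and [r]; the remaining terminals match.
Tracing each changed feature up the tree, the paths first meet at Place; any lower node misses at least one of them.
Spreading Place from /t/ overwrites each of those terminals with /t/'s values, yielding exactly [r].
Since [continuant] is preserved even though /t/ disagrees there, no node above Place spread.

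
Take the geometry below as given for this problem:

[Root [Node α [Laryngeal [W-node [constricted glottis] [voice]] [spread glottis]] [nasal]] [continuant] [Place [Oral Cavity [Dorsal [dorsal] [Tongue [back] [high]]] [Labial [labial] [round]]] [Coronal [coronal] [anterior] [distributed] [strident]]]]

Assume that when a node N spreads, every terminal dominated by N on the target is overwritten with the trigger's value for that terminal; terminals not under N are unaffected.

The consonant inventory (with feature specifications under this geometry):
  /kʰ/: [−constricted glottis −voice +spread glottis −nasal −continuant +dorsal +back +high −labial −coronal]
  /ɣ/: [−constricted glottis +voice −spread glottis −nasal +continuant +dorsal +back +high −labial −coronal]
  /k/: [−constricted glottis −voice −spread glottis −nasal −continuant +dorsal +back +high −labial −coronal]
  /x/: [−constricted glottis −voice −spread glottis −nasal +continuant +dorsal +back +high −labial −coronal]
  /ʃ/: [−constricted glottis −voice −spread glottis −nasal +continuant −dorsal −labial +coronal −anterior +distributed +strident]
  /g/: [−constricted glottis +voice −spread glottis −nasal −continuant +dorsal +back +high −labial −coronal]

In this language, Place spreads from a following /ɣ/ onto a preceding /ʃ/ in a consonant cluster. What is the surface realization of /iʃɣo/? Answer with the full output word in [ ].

Terminals under Place in this geometry: [dorsal], [back], [high], [labial], [round], [coronal], [anterior], [distributed], [strident].
After delinking /ʃ/'s Place and linking /ɣ/'s, the affected terminals become [+dorsal], [+back], [+high], [−labial], [−coronal]; [constricted glottis], [voice], [spread glottis], … (outside Place) are retained from /ʃ/.
Among the inventory, only /x/ has exactly this specification, giving the surface form [ixɣo].

[ixɣo]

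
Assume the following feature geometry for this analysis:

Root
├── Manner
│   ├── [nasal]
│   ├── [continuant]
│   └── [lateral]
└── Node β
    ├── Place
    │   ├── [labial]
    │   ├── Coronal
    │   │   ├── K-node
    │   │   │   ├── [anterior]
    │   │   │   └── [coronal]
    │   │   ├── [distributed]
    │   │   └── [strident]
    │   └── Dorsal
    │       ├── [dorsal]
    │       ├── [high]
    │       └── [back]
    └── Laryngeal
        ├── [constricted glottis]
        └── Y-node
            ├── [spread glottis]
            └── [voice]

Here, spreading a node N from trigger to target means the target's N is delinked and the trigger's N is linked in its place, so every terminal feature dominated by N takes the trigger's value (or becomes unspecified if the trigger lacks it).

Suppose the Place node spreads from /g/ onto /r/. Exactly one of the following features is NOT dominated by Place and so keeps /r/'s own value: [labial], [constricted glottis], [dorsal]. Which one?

The terminals dominated by Place are [labial], [anterior], [coronal], [distributed], [strident], [dorsal], [high], [back].
Spreading Place replaces [labial], [dorsal] with the trigger's values, since each sits inside the Place constituent.
But [constricted glottis] is a dependent of Laryngeal, outside Place; it is therefore untouched by the spreading.

[constricted glottis]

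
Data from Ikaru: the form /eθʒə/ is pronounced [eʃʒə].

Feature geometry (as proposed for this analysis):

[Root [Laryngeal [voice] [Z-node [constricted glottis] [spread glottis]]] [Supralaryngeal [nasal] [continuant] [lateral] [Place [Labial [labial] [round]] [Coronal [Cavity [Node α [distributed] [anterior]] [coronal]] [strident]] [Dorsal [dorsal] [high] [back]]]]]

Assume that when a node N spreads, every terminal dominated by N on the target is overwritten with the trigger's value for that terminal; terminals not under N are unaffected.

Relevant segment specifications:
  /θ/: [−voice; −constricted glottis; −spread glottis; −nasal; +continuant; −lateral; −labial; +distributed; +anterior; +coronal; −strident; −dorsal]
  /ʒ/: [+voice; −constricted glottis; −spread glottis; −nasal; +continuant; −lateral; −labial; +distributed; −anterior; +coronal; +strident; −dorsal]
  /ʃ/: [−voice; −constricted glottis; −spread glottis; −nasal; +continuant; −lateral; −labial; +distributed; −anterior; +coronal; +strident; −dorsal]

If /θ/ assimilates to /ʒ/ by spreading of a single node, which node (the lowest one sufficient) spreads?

/θ/ and [ʃ] differ in [anterior], [strident]; every other specified feature is identical.
These terminals are all dominated by Coronal, and no proper subconstituent of Coronal covers them all; Coronal is their lowest common ancestor.
Spreading Coronal from /ʒ/ overwrites each of those terminals with /ʒ/'s values, yielding exactly [ʃ].
[voice], a feature on which the two segments disagree outside Coronal, is unchanged — nothing dominating it spread, and Coronal is the minimal sufficient constituent.

Coronal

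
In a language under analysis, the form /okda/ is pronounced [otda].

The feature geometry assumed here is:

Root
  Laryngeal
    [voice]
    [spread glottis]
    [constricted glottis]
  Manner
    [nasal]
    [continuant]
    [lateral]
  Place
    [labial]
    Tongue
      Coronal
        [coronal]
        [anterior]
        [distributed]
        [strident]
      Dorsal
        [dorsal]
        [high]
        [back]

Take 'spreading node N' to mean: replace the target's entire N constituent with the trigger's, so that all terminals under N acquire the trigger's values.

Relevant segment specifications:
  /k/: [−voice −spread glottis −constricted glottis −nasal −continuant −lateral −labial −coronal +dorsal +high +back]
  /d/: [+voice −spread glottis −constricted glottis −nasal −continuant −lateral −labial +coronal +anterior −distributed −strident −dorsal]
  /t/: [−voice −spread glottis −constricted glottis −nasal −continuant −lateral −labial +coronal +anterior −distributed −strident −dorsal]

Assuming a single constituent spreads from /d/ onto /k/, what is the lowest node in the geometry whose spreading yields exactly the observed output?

Feature comparison: [coronal], [anterior], [distributed], [strident], [dorsal], [high], [back] differ between /k/ and [t]; the remaining terminals match.
The smallest constituent containing every changed terminal is Tongue — each of its daughters lacks at least one of the affected features.
If Tongue spreads, every terminal under it takes /d/'s value, producing [t] as observed.
[voice], a feature on which the two segments disagree outside Tongue, is unchanged — nothing dominating it spread, and Tongue is the minimal sufficient constituent.

Tongue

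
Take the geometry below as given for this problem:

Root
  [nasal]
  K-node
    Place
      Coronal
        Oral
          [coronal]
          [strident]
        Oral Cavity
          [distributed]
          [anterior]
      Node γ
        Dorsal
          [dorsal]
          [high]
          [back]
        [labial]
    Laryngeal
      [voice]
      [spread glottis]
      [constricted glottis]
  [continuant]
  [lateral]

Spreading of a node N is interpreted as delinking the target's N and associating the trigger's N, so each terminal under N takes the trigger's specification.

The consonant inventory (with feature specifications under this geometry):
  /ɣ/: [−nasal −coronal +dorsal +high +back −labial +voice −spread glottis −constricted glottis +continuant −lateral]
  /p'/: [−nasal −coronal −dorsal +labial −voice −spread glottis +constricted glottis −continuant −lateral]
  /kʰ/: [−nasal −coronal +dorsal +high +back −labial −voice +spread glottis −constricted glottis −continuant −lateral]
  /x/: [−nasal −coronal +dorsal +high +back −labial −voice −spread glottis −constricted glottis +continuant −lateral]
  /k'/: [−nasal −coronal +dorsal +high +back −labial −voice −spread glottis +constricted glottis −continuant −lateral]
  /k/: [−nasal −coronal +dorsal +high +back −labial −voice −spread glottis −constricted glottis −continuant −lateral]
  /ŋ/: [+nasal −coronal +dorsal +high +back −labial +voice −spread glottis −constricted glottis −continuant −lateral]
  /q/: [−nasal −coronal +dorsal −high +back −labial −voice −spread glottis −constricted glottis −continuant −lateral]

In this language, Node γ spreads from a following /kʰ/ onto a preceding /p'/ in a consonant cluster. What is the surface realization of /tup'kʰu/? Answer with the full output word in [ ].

[tuk'kʰu]

Terminals under Node γ in this geometry: [dorsal], [high], [back], [labial].
After delinking /p'/'s Node γ and linking /kʰ/'s, the affected terminals become [+dorsal], [+high], [+back], [−labial]; [nasal], [coronal], [voice], … (outside Node γ) are retained from /p'/.
This feature bundle is that of [k'], so /tup'kʰu/ surfaces as [tuk'kʰu].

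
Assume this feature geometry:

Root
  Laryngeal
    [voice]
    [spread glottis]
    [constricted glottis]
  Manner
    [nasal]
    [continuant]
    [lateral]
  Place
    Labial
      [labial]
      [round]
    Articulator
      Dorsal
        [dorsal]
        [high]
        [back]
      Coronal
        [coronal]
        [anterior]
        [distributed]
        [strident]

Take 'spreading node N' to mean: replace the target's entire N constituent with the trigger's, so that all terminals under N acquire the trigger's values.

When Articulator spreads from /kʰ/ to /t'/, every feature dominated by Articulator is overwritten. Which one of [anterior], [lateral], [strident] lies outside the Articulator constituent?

[lateral]

Under this geometry, Articulator contains [dorsal], [high], [back], [coronal], [anterior], [distributed], [strident].
Spreading Articulator replaces [anterior], [strident] with the trigger's values, since each sits inside the Articulator constituent.
[lateral] is not within the Articulator subtree (it hangs from Manner), so /t'/'s [lateral] value survives.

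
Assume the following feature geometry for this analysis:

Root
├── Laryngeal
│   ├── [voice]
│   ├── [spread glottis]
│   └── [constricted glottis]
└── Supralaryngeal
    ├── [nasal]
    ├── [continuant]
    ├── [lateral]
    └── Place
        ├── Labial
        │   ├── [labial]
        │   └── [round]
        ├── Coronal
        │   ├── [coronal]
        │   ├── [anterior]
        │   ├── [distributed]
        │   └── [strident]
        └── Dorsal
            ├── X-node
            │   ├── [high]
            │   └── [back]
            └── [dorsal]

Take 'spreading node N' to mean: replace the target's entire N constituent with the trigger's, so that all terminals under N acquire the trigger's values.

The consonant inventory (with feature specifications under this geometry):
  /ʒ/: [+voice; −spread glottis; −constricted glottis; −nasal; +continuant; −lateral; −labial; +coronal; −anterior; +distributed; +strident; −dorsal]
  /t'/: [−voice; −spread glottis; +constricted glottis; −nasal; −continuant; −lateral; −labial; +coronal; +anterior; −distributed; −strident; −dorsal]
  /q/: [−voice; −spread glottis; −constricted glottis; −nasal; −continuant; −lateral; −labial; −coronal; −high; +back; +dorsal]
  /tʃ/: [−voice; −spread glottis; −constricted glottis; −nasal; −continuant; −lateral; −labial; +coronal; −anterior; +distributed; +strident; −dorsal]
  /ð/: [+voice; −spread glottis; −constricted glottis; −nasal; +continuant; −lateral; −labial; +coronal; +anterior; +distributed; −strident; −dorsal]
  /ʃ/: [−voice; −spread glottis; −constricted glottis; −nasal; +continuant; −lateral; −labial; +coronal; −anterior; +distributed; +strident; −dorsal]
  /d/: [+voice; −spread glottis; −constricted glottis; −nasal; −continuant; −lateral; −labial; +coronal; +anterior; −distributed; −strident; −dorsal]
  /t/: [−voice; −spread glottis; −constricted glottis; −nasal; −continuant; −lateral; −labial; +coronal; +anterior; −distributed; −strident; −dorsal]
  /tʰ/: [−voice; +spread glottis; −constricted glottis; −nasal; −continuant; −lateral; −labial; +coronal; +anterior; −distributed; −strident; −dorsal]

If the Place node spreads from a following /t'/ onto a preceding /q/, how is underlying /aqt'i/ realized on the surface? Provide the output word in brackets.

[att'i]

Place immediately or transitively dominates [labial], [round], [coronal], [anterior], [distributed], [strident], [high], [back], [dorsal].
Spreading Place from /t'/ onto /q/ replaces those values with /t'/'s: [−labial], [+coronal], [+anterior], [−distributed], [−strident], [−dorsal]. Features outside Place ([voice], [spread glottis], [constricted glottis], …) stay as in /q/.
Among the inventory, only /t/ has exactly this specification, giving the surface form [att'i].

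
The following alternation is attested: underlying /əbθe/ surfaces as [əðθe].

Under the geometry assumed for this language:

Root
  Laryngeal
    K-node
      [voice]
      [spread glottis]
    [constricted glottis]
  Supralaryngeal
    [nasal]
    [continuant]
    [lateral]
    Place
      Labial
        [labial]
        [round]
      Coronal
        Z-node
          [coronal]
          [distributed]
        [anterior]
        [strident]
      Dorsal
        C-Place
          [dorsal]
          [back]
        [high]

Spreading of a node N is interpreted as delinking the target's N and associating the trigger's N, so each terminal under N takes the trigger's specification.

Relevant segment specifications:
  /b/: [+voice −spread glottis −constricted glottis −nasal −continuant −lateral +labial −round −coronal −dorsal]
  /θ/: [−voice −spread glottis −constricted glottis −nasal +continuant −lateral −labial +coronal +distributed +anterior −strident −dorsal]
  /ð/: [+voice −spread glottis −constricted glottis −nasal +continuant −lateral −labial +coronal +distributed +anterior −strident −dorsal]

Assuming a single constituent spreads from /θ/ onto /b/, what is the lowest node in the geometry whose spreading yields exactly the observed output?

Comparing /b/ with its surface form [ð], the features that change are [continuant], [labial], [round], [coronal], [anterior], [distributed], [strident].
Tracing each changed feature up the tree, the paths first meet at Supralaryngeal; any lower node misses at least one of them.
If Supralaryngeal spreads, every terminal under it takes /θ/'s value, producing [ð] as observed.
Since [voice] is preserved even though /θ/ disagrees there, no node above Supralaryngeal spread.

Supralaryngeal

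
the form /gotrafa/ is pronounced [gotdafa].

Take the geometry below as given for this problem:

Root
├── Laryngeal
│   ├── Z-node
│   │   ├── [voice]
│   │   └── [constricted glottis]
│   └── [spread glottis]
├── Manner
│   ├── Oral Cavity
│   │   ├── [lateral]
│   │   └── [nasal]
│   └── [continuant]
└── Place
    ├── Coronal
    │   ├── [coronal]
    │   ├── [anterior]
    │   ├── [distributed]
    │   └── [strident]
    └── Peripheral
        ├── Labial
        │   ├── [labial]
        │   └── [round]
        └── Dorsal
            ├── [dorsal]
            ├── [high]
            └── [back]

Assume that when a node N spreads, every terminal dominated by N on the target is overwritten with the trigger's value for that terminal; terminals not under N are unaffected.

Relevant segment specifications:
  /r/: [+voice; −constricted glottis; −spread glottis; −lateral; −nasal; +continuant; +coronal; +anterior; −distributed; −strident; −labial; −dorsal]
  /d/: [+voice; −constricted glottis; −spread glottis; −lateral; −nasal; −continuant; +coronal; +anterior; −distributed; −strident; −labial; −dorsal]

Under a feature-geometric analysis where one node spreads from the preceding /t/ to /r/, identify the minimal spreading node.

[continuant]

The alternation /r/ → [d] changes [continuant] and nothing else.
Since just one terminal is affected and it takes /t/'s value, spreading the terminal [continuant] alone is sufficient and minimal.
[voice], a feature on which the two segments disagree outside [continuant], is unchanged — nothing dominating it spread, and [continuant] is the minimal sufficient constituent.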